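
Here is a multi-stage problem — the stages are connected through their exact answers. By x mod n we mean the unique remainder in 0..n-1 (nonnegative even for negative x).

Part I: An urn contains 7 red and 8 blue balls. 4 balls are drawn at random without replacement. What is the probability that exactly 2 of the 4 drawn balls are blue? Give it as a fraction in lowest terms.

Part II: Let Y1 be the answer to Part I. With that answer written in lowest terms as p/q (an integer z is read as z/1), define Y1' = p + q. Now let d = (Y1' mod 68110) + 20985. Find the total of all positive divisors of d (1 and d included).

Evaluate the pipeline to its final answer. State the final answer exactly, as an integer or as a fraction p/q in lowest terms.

45708

Part I: total draws C(15,4) = 1365; favorable C(8,2)*C(7,2) = 588; P = 28/65; answer 28/65
Part II: Y1 = 28/65; threaded value p + q = 93; d = 21078; 21078 = 2 * 3^2 * 1171; sigma = (1 + 2) * (1 + 3 + 9) * (1 + 1171) = 3 * 13 * 1172 = 45708; answer 45708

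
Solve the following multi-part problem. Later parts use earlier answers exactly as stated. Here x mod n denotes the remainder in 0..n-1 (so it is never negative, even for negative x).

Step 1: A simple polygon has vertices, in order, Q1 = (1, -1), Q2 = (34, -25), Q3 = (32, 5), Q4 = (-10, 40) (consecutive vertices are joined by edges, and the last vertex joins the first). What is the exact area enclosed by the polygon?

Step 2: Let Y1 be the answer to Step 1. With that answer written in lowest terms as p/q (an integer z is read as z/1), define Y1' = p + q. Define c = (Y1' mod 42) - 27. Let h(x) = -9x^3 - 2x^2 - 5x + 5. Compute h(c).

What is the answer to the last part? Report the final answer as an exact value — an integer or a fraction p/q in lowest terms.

Step 1: cross terms: (1*-25 - 34*-1)=9, (34*5 - 32*-25)=970, (32*40 - -10*5)=1330, (-10*-1 - 1*40)=-30; twice the area = |2279| = 2279; area = 2279/2; answer 2279/2
Step 2: Y1 = 2279/2; threaded value p + q = 2281; c = -14; -9*(-14)^3 - 2*(-14)^2 - 5*(-14)^1 + 5 = (24696) + (-392) + (70) + (5) = 24379; answer 24379

24379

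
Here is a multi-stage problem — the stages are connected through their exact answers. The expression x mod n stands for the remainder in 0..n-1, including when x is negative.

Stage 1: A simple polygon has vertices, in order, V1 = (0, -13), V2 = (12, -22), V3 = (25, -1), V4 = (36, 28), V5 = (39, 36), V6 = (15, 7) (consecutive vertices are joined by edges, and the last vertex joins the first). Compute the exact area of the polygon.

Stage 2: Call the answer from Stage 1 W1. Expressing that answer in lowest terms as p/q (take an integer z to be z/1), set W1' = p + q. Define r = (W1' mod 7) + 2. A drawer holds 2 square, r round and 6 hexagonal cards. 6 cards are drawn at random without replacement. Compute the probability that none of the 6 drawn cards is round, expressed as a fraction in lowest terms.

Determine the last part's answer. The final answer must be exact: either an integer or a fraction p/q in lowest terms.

Stage 1: cross terms: (0*-22 - 12*-13)=156, (12*-1 - 25*-22)=538, (25*28 - 36*-1)=736, (36*36 - 39*28)=204, (39*7 - 15*36)=-267, (15*-13 - 0*7)=-195; twice the area = |1172| = 1172; area = 586; answer 586
Stage 2: W1 = 586; threaded value p + q = 587; r = 8; total draws C(16,6) = 8008; favorable C(8,6) = 28; P = 1/286; answer 1/286

1/286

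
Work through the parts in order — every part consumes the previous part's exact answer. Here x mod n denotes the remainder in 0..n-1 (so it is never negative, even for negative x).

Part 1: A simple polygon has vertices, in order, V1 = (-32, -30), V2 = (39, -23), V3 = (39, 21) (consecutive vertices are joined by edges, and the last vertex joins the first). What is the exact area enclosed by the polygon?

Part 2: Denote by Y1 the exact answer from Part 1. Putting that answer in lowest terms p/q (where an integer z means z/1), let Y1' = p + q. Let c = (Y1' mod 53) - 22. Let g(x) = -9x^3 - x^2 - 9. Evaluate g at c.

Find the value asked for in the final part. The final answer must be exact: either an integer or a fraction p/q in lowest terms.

-601

Part 1: cross terms: (-32*-23 - 39*-30)=1906, (39*21 - 39*-23)=1716, (39*-30 - -32*21)=-498; twice the area = |3124| = 3124; area = 1562; answer 1562
Part 2: Y1 = 1562; threaded value p + q = 1563; c = 4; -9*(4)^3 - 1*(4)^2 - 9 = (-576) + (-16) + (-9) = -601; answer -601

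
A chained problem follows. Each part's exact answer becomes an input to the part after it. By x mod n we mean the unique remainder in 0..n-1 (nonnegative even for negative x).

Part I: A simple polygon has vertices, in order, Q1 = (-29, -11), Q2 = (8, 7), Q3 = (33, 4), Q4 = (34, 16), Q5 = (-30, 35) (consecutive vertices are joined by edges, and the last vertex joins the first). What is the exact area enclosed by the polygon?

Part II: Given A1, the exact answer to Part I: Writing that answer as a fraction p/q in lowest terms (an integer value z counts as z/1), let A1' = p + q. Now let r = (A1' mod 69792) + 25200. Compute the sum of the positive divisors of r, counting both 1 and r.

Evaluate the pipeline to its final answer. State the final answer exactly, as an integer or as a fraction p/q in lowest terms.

Part I: cross terms: (-29*7 - 8*-11)=-115, (8*4 - 33*7)=-199, (33*16 - 34*4)=392, (34*35 - -30*16)=1670, (-30*-11 - -29*35)=1345; twice the area = |3093| = 3093; area = 3093/2; answer 3093/2
Part II: A1 = 3093/2; threaded value p + q = 3095; r = 28295; 28295 = 5 * 5659; sigma = (1 + 5) * (1 + 5659) = 6 * 5660 = 33960; answer 33960

33960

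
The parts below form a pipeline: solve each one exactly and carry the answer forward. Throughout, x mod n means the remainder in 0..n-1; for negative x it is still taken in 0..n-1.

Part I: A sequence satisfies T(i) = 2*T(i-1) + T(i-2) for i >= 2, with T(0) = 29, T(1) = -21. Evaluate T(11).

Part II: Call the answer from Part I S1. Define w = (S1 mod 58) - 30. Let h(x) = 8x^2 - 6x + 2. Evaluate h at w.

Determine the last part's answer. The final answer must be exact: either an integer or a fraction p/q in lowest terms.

Part I: T(2) = 2*(-21) + 1*(29) = -13; iterating: T(2)=-13, T(3)=-47, T(4)=-107, T(5)=-261, T(6)=-629, T(7)=-1519, T(8)=-3667, T(9)=-8853, T(10)=-21373, T(11)=-51599; answer -51599
Part II: S1 = -51599; w = -9; 8*(-9)^2 - 6*(-9)^1 + 2 = (648) + (54) + (2) = 704; answer 704

704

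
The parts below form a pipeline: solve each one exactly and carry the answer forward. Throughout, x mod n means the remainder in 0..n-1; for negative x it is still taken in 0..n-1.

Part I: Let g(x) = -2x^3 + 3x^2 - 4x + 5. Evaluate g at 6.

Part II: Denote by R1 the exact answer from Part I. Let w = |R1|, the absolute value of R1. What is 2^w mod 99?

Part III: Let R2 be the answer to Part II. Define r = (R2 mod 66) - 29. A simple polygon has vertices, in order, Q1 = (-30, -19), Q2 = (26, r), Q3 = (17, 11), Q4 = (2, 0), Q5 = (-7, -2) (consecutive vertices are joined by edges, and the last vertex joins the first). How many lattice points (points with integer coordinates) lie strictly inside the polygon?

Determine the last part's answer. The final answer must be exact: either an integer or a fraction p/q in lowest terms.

905

Part I: -2*(6)^3 + 3*(6)^2 - 4*(6)^1 + 5 = (-432) + (108) + (-24) + (5) = -343; answer -343
Part II: R1 = -343; w = 343; squarings mod 99: 2^1=2, 2^2=4, 2^4=16, 2^8=58, 2^16=97, 2^32=4, 2^64=16, 2^128=58, 2^256=97; 2^343 = 2^1 * 2^2 * 2^4 * 2^16 * 2^64 * 2^256 = 74 (mod 99); answer 74
Part III: R2 = 74; r = -21; cross terms: (-30*-21 - 26*-19)=1124, (26*11 - 17*-21)=643, (17*0 - 2*11)=-22, (2*-2 - -7*0)=-4, (-7*-19 - -30*-2)=73; twice the area = |1814| = 1814; area = 907; boundary points = 2 + 1 + 1 + 1 + 1 = 6; strictly interior points = area - boundary/2 + 1 = 905; answer 905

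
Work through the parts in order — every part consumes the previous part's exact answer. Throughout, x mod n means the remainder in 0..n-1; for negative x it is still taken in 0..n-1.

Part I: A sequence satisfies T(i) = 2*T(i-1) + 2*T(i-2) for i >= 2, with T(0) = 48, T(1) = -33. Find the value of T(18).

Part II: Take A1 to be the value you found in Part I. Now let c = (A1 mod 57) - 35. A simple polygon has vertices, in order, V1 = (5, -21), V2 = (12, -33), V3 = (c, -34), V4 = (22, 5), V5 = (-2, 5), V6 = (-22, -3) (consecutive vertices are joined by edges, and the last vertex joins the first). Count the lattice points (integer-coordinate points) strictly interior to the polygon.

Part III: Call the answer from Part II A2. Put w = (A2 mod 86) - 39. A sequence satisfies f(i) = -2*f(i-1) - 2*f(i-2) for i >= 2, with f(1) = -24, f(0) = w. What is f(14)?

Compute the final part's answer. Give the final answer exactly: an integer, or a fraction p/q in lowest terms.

2176

Part I: T(2) = 2*(-33) + 2*(48) = 30; iterating: T(2)=30, T(3)=-6, T(4)=48, T(5)=84, T(6)=264, T(7)=696, T(8)=1920, T(9)=5232, T(10)=14304, T(11)=39072, T(12)=106752, T(13)=291648, T(14)=796800, T(15)=2176896, T(16)=5947392, T(17)=16248576, T(18)=44391936; answer 44391936
Part II: A1 = 44391936; c = 16; cross terms: (5*-33 - 12*-21)=87, (12*-34 - 16*-33)=120, (16*5 - 22*-34)=828, (22*5 - -2*5)=120, (-2*-3 - -22*5)=116, (-22*-21 - 5*-3)=477; twice the area = |1748| = 1748; area = 874; boundary points = 1 + 1 + 3 + 24 + 4 + 9 = 42; strictly interior points = area - boundary/2 + 1 = 854; answer 854
Part III: A2 = 854; w = 41; f(2) = -2*(-24) - 2*(41) = -34; iterating: f(2)=-34, f(3)=116, f(4)=-164, f(5)=96, f(6)=136, f(7)=-464, f(8)=656, f(9)=-384, f(10)=-544, f(11)=1856, f(12)=-2624, f(13)=1536, f(14)=2176; answer 2176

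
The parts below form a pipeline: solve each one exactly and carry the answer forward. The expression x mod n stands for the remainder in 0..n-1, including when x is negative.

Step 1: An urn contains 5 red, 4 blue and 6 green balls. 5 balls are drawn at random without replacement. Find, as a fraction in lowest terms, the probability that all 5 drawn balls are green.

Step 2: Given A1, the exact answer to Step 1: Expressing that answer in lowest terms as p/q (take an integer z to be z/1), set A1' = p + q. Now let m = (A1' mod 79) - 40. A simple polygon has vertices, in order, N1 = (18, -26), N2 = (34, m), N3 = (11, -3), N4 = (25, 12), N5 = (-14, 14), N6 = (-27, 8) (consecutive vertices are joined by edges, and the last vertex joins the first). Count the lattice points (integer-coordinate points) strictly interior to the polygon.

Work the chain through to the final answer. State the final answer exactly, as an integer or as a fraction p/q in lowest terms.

1216

Step 1: total draws C(15,5) = 3003; favorable C(6,5) = 6; P = 2/1001; answer 2/1001
Step 2: A1 = 2/1001; threaded value p + q = 1003; m = 15; cross terms: (18*15 - 34*-26)=1154, (34*-3 - 11*15)=-267, (11*12 - 25*-3)=207, (25*14 - -14*12)=518, (-14*8 - -27*14)=266, (-27*-26 - 18*8)=558; twice the area = |2436| = 2436; area = 1218; boundary points = 1 + 1 + 1 + 1 + 1 + 1 = 6; strictly interior points = area - boundary/2 + 1 = 1216; answer 1216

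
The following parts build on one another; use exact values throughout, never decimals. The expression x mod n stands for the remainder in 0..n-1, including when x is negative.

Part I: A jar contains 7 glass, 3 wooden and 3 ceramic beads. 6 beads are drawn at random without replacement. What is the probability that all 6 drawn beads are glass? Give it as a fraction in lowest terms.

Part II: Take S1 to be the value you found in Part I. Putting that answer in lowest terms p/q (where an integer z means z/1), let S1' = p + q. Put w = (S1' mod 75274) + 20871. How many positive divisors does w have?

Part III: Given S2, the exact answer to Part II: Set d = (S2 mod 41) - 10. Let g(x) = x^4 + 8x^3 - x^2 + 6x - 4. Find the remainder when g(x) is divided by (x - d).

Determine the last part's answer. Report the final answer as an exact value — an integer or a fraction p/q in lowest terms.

3020

Part I: total draws C(13,6) = 1716; favorable C(7,6) = 7; P = 7/1716; answer 7/1716
Part II: S1 = 7/1716; threaded value p + q = 1723; w = 22594; 22594 = 2 * 11 * 13 * 79; number of divisors = (1+1) * (1+1) * (1+1) * (1+1) = 16; answer 16
Part III: S2 = 16; d = 6; remainder = value at the root: 1*(6)^4 + 8*(6)^3 - 1*(6)^2 + 6*(6)^1 - 4 = (1296) + (1728) + (-36) + (36) + (-4) = 3020; answer 3020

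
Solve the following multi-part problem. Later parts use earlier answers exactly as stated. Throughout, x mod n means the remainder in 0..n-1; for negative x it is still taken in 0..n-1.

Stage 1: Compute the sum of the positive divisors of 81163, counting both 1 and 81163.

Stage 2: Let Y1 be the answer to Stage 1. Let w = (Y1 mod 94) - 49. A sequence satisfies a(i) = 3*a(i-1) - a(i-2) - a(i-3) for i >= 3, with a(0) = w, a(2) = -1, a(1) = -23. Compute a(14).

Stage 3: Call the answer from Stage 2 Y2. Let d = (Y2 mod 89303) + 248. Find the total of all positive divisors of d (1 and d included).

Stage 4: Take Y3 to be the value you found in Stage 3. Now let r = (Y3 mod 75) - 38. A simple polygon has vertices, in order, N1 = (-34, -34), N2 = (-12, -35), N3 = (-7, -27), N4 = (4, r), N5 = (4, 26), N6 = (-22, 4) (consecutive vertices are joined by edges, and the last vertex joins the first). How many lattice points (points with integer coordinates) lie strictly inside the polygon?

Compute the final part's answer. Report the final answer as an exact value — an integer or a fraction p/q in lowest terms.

Stage 1: 81163 is prime, so its only divisors are 1 and 81163; sigma = 1 + 81163 = 81164; answer 81164
Stage 2: Y1 = 81164; w = -7; a(3) = 3*(-1) - 1*(-23) - 1*(-7) = 27; iterating: a(3)=27, a(4)=105, a(5)=289, a(6)=735, a(7)=1811, a(8)=4409, a(9)=10681, a(10)=25823, a(11)=62379, a(12)=150633, a(13)=363697, a(14)=878079; answer 878079
Stage 3: Y2 = 878079; d = 74600; 74600 = 2^3 * 5^2 * 373; sigma = (1 + 2 + 4 + 8) * (1 + 5 + 25) * (1 + 373) = 15 * 31 * 374 = 173910; answer 173910
Stage 4: Y3 = 173910; r = 22; cross terms: (-34*-35 - -12*-34)=782, (-12*-27 - -7*-35)=79, (-7*22 - 4*-27)=-46, (4*26 - 4*22)=16, (4*4 - -22*26)=588, (-22*-34 - -34*4)=884; twice the area = |2303| = 2303; area = 2303/2; boundary points = 1 + 1 + 1 + 4 + 2 + 2 = 11; strictly interior points = area - boundary/2 + 1 = 1147; answer 1147

1147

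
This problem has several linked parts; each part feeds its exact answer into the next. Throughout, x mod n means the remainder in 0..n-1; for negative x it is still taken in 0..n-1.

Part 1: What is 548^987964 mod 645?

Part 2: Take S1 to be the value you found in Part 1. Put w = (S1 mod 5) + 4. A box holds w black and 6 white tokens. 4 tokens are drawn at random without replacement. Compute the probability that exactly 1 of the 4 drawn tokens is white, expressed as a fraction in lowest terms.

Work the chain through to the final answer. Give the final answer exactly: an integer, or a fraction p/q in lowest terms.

2/11

Part 1: squarings mod 645: 548^1=548, 548^2=379, 548^4=451, 548^8=226, 548^16=121, 548^32=451, 548^64=226, 548^128=121, 548^256=451, 548^512=226, 548^1024=121, 548^2048=451, 548^4096=226, 548^8192=121, 548^16384=451, 548^32768=226, 548^65536=121, 548^131072=451, 548^262144=226, 548^524288=121; 548^987964 = 548^4 * 548^8 * 548^16 * 548^32 * 548^256 * 548^512 * 548^4096 * 548^65536 * 548^131072 * 548^262144 * 548^524288 = 16 (mod 645); answer 16
Part 2: S1 = 16; w = 5; total draws C(11,4) = 330; favorable C(6,1)*C(5,3) = 60; P = 2/11; answer 2/11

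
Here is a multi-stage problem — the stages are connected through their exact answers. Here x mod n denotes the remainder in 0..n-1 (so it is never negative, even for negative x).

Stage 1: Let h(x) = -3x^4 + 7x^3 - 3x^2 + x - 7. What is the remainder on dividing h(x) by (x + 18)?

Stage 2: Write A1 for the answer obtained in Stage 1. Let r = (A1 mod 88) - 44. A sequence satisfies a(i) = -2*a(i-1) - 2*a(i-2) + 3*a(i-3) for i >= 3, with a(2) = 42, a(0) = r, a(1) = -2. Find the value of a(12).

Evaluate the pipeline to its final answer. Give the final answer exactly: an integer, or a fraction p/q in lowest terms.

Stage 1: remainder = value at the root: -3*(-18)^4 + 7*(-18)^3 - 3*(-18)^2 + 1*(-18)^1 - 7 = (-314928) + (-40824) + (-972) + (-18) + (-7) = -356749; answer -356749
Stage 2: A1 = -356749; r = -41; a(3) = -2*(42) - 2*(-2) + 3*(-41) = -203; iterating: a(3)=-203, a(4)=316, a(5)=-100, a(6)=-1041, a(7)=3230, a(8)=-4678, a(9)=-227, a(10)=19500, a(11)=-52580, a(12)=65479; answer 65479

65479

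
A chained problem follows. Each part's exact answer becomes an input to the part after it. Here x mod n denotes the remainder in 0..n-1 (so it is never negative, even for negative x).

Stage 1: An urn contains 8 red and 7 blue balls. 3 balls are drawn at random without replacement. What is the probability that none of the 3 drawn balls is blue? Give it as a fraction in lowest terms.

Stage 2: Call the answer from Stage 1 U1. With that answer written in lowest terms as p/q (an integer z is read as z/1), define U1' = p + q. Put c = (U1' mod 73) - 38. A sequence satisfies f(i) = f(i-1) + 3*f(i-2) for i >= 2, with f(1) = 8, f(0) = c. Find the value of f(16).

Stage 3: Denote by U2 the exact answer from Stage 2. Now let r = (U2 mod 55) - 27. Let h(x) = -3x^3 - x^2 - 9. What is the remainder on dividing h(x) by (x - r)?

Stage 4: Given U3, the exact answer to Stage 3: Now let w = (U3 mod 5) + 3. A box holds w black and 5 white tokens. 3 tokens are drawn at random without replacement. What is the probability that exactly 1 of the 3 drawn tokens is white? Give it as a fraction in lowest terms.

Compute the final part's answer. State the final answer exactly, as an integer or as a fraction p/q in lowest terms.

5/14

Stage 1: total draws C(15,3) = 455; favorable C(8,3) = 56; P = 8/65; answer 8/65
Stage 2: U1 = 8/65; threaded value p + q = 73; c = -38; f(2) = 1*(8) + 3*(-38) = -106; iterating: f(2)=-106, f(3)=-82, f(4)=-400, f(5)=-646, f(6)=-1846, f(7)=-3784, f(8)=-9322, f(9)=-20674, f(10)=-48640, f(11)=-110662, f(12)=-256582, f(13)=-588568, f(14)=-1358314, f(15)=-3124018, f(16)=-7198960; answer -7198960
Stage 3: U2 = -7198960; r = 18; remainder = value at the root: -3*(18)^3 - 1*(18)^2 - 9 = (-17496) + (-324) + (-9) = -17829; answer -17829
Stage 4: U3 = -17829; w = 4; total draws C(9,3) = 84; favorable C(5,1)*C(4,2) = 30; P = 5/14; answer 5/14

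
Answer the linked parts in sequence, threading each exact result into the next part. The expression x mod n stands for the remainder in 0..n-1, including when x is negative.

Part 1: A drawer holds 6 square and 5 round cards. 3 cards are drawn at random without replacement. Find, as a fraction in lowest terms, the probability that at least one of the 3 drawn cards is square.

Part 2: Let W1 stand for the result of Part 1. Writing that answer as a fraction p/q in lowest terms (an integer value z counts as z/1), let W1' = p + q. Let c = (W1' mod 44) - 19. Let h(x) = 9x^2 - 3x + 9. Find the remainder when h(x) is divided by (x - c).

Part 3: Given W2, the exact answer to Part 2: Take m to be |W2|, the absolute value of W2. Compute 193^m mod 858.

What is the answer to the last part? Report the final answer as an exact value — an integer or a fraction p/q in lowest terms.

Part 1: total draws C(11,3) = 165; complement C(5,3) = 10; favorable 165 - 10 = 155; P = 31/33; answer 31/33
Part 2: W1 = 31/33; threaded value p + q = 64; c = 1; remainder = value at the root: 9*(1)^2 - 3*(1)^1 + 9 = (9) + (-3) + (9) = 15; answer 15
Part 3: W2 = 15; m = 15; squarings mod 858: 193^1=193, 193^2=355, 193^4=757, 193^8=763; 193^15 = 193^1 * 193^2 * 193^4 * 193^8 = 109 (mod 858); answer 109

109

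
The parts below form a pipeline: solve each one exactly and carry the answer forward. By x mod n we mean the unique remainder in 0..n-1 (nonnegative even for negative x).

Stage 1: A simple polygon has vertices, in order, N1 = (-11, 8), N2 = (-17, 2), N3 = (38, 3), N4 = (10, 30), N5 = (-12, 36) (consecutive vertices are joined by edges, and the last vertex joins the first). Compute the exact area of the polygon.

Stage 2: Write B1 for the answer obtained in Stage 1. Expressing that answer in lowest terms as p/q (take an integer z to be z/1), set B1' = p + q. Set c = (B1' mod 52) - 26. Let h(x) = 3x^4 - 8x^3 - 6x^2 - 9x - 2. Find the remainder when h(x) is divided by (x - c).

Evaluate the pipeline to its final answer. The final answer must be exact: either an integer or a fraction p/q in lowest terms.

Stage 1: cross terms: (-11*2 - -17*8)=114, (-17*3 - 38*2)=-127, (38*30 - 10*3)=1110, (10*36 - -12*30)=720, (-12*8 - -11*36)=300; twice the area = |2117| = 2117; area = 2117/2; answer 2117/2
Stage 2: B1 = 2117/2; threaded value p + q = 2119; c = 13; remainder = value at the root: 3*(13)^4 - 8*(13)^3 - 6*(13)^2 - 9*(13)^1 - 2 = (85683) + (-17576) + (-1014) + (-117) + (-2) = 66974; answer 66974

66974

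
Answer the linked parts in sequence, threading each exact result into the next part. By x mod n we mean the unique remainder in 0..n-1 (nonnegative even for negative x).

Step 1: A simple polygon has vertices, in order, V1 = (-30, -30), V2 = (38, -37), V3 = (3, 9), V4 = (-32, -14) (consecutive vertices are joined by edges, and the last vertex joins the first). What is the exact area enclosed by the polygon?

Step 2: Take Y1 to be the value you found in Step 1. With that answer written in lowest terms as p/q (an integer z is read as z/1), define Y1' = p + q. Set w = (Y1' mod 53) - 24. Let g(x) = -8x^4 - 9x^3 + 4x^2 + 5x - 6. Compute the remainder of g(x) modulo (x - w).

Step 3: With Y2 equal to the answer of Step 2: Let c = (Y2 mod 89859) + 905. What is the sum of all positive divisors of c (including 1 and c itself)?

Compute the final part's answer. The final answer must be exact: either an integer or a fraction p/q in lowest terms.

Step 1: cross terms: (-30*-37 - 38*-30)=2250, (38*9 - 3*-37)=453, (3*-14 - -32*9)=246, (-32*-30 - -30*-14)=540; twice the area = |3489| = 3489; area = 3489/2; answer 3489/2
Step 2: Y1 = 3489/2; threaded value p + q = 3491; w = 22; remainder = value at the root: -8*(22)^4 - 9*(22)^3 + 4*(22)^2 + 5*(22)^1 - 6 = (-1874048) + (-95832) + (1936) + (110) + (-6) = -1967840; answer -1967840
Step 3: Y2 = -1967840; c = 9963; 9963 = 3^5 * 41; sigma = (1 + 3 + 9 + 27 + 81 + 243) * (1 + 41) = 364 * 42 = 15288; answer 15288

15288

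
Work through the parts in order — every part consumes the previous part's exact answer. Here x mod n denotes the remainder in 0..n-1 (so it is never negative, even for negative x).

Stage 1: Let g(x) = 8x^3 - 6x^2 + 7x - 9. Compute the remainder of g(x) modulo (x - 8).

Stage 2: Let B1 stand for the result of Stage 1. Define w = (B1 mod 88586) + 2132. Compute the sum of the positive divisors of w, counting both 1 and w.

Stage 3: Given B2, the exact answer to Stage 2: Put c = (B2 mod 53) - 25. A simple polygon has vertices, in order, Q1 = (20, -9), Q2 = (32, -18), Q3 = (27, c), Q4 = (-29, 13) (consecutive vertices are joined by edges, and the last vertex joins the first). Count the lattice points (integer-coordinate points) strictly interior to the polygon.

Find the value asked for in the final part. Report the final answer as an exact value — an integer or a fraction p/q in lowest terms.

530

Stage 1: remainder = value at the root: 8*(8)^3 - 6*(8)^2 + 7*(8)^1 - 9 = (4096) + (-384) + (56) + (-9) = 3759; answer 3759
Stage 2: B1 = 3759; w = 5891; 5891 = 43 * 137; sigma = (1 + 43) * (1 + 137) = 44 * 138 = 6072; answer 6072
Stage 3: B2 = 6072; c = 5; cross terms: (20*-18 - 32*-9)=-72, (32*5 - 27*-18)=646, (27*13 - -29*5)=496, (-29*-9 - 20*13)=1; twice the area = |1071| = 1071; area = 1071/2; boundary points = 3 + 1 + 8 + 1 = 13; strictly interior points = area - boundary/2 + 1 = 530; answer 530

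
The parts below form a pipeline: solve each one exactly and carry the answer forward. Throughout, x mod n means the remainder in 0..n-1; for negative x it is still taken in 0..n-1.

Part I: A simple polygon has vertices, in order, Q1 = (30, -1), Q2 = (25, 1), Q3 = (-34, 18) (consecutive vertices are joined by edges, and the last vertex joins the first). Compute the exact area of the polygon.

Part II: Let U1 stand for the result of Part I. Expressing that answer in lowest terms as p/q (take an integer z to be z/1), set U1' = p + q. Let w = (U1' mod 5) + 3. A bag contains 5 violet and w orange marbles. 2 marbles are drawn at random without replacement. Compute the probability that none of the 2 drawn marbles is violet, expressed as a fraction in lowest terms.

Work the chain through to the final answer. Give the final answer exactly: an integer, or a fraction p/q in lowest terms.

Part I: cross terms: (30*1 - 25*-1)=55, (25*18 - -34*1)=484, (-34*-1 - 30*18)=-506; twice the area = |33| = 33; area = 33/2; answer 33/2
Part II: U1 = 33/2; threaded value p + q = 35; w = 3; total draws C(8,2) = 28; favorable C(3,2) = 3; P = 3/28; answer 3/28

3/28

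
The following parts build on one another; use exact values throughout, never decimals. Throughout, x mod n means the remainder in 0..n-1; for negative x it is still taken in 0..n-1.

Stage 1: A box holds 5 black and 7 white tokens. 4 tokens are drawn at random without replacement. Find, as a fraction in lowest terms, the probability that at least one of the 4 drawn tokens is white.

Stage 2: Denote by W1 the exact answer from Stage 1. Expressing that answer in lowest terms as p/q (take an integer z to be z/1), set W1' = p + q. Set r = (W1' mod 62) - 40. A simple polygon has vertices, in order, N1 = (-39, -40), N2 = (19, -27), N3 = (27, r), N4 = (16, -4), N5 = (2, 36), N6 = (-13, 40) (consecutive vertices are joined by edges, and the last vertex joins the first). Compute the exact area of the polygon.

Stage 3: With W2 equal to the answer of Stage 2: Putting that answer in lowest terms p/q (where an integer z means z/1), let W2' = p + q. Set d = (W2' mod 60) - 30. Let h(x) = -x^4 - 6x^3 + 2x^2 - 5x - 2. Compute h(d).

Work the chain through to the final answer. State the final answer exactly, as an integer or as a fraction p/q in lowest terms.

-22442

Stage 1: total draws C(12,4) = 495; complement C(5,4) = 5; favorable 495 - 5 = 490; P = 98/99; answer 98/99
Stage 2: W1 = 98/99; threaded value p + q = 197; r = -29; cross terms: (-39*-27 - 19*-40)=1813, (19*-29 - 27*-27)=178, (27*-4 - 16*-29)=356, (16*36 - 2*-4)=584, (2*40 - -13*36)=548, (-13*-40 - -39*40)=2080; twice the area = |5559| = 5559; area = 5559/2; answer 5559/2
Stage 3: W2 = 5559/2; threaded value p + q = 5561; d = 11; -1*(11)^4 - 6*(11)^3 + 2*(11)^2 - 5*(11)^1 - 2 = (-14641) + (-7986) + (242) + (-55) + (-2) = -22442; answer -22442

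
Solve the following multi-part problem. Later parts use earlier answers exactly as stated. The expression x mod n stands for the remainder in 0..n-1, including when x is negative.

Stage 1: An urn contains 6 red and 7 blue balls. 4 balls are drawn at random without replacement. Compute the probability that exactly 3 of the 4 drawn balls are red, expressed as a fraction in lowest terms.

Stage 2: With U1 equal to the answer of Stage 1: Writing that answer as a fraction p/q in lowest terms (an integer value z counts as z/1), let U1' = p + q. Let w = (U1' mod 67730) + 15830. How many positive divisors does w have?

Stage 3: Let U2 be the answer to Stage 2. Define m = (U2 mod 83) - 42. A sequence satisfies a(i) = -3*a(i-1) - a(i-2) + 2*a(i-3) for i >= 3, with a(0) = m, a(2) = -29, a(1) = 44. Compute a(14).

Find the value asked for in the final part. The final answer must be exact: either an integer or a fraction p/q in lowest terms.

Stage 1: total draws C(13,4) = 715; favorable C(6,3)*C(7,1) = 140; P = 28/143; answer 28/143
Stage 2: U1 = 28/143; threaded value p + q = 171; w = 16001; 16001 is prime, so its only divisors are 1 and 16001; count = 2; answer 2
Stage 3: U2 = 2; m = -40; a(3) = -3*(-29) - 1*(44) + 2*(-40) = -37; iterating: a(3)=-37, a(4)=228, a(5)=-705, a(6)=1813, a(7)=-4278, a(8)=9611, a(9)=-20929, a(10)=44620, a(11)=-93709, a(12)=194649, a(13)=-400998, a(14)=820927; answer 820927

820927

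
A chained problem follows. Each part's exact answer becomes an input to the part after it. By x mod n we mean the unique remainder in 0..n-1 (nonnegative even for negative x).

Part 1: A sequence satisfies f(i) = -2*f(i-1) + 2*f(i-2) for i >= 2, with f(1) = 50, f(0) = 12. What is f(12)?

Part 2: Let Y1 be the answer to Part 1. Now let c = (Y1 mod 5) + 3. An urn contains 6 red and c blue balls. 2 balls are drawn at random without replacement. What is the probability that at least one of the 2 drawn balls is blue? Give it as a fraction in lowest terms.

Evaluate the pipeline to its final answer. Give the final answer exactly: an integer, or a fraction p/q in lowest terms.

Part 1: f(2) = -2*(50) + 2*(12) = -76; iterating: f(2)=-76, f(3)=252, f(4)=-656, f(5)=1816, f(6)=-4944, f(7)=13520, f(8)=-36928, f(9)=100896, f(10)=-275648, f(11)=753088, f(12)=-2057472; answer -2057472
Part 2: Y1 = -2057472; c = 6; total draws C(12,2) = 66; complement C(6,2) = 15; favorable 66 - 15 = 51; P = 17/22; answer 17/22

17/22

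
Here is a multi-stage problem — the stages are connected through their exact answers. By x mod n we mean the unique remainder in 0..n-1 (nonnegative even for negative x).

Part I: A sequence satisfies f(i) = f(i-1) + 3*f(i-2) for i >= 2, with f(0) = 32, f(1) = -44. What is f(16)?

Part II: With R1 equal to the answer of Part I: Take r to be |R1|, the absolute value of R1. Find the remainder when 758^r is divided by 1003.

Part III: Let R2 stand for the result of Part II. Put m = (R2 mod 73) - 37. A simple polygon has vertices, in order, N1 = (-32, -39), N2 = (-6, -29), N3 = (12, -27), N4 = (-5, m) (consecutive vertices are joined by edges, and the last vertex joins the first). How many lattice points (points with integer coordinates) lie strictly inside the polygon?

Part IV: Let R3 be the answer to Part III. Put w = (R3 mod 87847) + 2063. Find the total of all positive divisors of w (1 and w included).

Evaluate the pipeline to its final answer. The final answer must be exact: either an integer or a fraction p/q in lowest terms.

Part I: f(2) = 1*(-44) + 3*(32) = 52; iterating: f(2)=52, f(3)=-80, f(4)=76, f(5)=-164, f(6)=64, f(7)=-428, f(8)=-236, f(9)=-1520, f(10)=-2228, f(11)=-6788, f(12)=-13472, f(13)=-33836, f(14)=-74252, f(15)=-175760, f(16)=-398516; answer -398516
Part II: R1 = -398516; r = 398516; squarings mod 1003: 758^1=758, 758^2=848, 758^4=956, 758^8=203, 758^16=86, 758^32=375, 758^64=205, 758^128=902, 758^256=171, 758^512=154, 758^1024=647, 758^2048=358, 758^4096=783, 758^8192=256, 758^16384=341, 758^32768=936, 758^65536=477, 758^131072=851, 758^262144=35; 758^398516 = 758^4 * 758^16 * 758^32 * 758^128 * 758^1024 * 758^4096 * 758^131072 * 758^262144 = 582 (mod 1003); answer 582
Part III: R2 = 582; m = 34; cross terms: (-32*-29 - -6*-39)=694, (-6*-27 - 12*-29)=510, (12*34 - -5*-27)=273, (-5*-39 - -32*34)=1283; twice the area = |2760| = 2760; area = 1380; boundary points = 2 + 2 + 1 + 1 = 6; strictly interior points = area - boundary/2 + 1 = 1378; answer 1378
Part IV: R3 = 1378; w = 3441; 3441 = 3 * 31 * 37; sigma = (1 + 3) * (1 + 31) * (1 + 37) = 4 * 32 * 38 = 4864; answer 4864

4864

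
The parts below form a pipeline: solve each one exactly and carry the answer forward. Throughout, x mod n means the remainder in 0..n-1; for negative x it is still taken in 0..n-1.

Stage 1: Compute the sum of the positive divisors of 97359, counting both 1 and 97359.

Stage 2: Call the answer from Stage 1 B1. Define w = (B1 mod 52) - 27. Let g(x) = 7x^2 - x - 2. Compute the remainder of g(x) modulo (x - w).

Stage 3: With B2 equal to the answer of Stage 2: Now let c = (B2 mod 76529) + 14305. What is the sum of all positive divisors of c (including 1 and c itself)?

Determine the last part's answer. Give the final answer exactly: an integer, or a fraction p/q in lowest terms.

14654

Stage 1: 97359 = 3 * 17 * 23 * 83; sigma = (1 + 3) * (1 + 17) * (1 + 23) * (1 + 83) = 4 * 18 * 24 * 84 = 145152; answer 145152
Stage 2: B1 = 145152; w = -7; remainder = value at the root: 7*(-7)^2 - 1*(-7)^1 - 2 = (343) + (7) + (-2) = 348; answer 348
Stage 3: B2 = 348; c = 14653; 14653 is prime, so its only divisors are 1 and 14653; sigma = 1 + 14653 = 14654; answer 14654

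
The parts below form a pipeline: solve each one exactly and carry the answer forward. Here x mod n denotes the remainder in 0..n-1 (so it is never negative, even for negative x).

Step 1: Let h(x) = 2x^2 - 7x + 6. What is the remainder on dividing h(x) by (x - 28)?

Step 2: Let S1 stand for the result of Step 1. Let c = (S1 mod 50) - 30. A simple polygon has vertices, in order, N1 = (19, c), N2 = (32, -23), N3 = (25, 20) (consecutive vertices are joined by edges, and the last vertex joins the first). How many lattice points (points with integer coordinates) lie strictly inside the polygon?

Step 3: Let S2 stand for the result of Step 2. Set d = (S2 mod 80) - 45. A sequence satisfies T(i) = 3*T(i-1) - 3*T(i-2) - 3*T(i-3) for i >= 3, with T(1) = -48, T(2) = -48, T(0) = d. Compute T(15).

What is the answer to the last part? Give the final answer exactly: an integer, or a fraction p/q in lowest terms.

3615840

Step 1: remainder = value at the root: 2*(28)^2 - 7*(28)^1 + 6 = (1568) + (-196) + (6) = 1378; answer 1378
Step 2: S1 = 1378; c = -2; cross terms: (19*-23 - 32*-2)=-373, (32*20 - 25*-23)=1215, (25*-2 - 19*20)=-430; twice the area = |412| = 412; area = 206; boundary points = 1 + 1 + 2 = 4; strictly interior points = area - boundary/2 + 1 = 205; answer 205
Step 3: S2 = 205; d = 0; T(3) = 3*(-48) - 3*(-48) - 3*(0) = 0; iterating: T(3)=0, T(4)=288, T(5)=1008, T(6)=2160, T(7)=2592, T(8)=-1728, T(9)=-19440, T(10)=-60912, T(11)=-119232, T(12)=-116640, T(13)=190512, T(14)=1279152, T(15)=3615840; answer 3615840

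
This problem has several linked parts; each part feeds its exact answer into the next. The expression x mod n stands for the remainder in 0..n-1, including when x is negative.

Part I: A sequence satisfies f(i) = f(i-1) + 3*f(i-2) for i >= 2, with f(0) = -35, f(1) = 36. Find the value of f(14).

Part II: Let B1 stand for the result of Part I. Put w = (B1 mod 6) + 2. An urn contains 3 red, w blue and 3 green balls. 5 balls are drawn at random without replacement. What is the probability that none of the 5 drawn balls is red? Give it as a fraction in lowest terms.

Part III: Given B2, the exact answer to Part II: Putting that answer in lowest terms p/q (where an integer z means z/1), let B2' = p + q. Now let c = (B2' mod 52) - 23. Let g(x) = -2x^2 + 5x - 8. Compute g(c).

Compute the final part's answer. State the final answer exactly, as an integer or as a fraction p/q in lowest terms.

-330

Part I: f(2) = 1*(36) + 3*(-35) = -69; iterating: f(2)=-69, f(3)=39, f(4)=-168, f(5)=-51, f(6)=-555, f(7)=-708, f(8)=-2373, f(9)=-4497, f(10)=-11616, f(11)=-25107, f(12)=-59955, f(13)=-135276, f(14)=-315141; answer -315141
Part II: B1 = -315141; w = 5; total draws C(11,5) = 462; favorable C(8,5) = 56; P = 4/33; answer 4/33
Part III: B2 = 4/33; threaded value p + q = 37; c = 14; -2*(14)^2 + 5*(14)^1 - 8 = (-392) + (70) + (-8) = -330; answer -330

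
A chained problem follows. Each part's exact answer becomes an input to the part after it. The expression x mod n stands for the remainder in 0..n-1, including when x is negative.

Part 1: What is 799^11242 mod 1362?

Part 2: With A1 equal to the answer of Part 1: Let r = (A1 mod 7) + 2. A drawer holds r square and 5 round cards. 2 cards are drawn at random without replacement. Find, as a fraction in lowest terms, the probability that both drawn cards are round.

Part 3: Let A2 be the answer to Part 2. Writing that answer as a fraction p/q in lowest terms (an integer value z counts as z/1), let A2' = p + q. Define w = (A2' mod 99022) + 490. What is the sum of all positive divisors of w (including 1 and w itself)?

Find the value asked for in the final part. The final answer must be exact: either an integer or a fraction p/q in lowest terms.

Part 1: squarings mod 1362: 799^1=799, 799^2=985, 799^4=481, 799^8=1183, 799^16=715, 799^32=475, 799^64=895, 799^128=169, 799^256=1321, 799^512=319, 799^1024=973, 799^2048=139, 799^4096=253, 799^8192=1357; 799^11242 = 799^2 * 799^8 * 799^32 * 799^64 * 799^128 * 799^256 * 799^512 * 799^2048 * 799^8192 = 1237 (mod 1362); answer 1237
Part 2: A1 = 1237; r = 7; total draws C(12,2) = 66; favorable C(5,2) = 10; P = 5/33; answer 5/33
Part 3: A2 = 5/33; threaded value p + q = 38; w = 528; 528 = 2^4 * 3 * 11; sigma = (1 + 2 + 4 + 8 + 16) * (1 + 3) * (1 + 11) = 31 * 4 * 12 = 1488; answer 1488

1488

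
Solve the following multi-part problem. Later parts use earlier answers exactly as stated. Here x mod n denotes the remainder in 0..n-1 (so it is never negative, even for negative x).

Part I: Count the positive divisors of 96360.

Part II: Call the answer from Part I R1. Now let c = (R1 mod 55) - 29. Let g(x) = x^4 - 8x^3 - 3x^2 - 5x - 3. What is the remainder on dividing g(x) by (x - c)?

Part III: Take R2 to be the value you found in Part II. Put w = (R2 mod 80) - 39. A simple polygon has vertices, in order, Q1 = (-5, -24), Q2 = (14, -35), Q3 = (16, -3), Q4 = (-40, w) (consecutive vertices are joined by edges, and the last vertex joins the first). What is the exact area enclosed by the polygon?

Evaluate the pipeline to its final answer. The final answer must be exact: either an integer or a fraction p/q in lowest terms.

Part I: 96360 = 2^3 * 3 * 5 * 11 * 73; number of divisors = (3+1) * (1+1) * (1+1) * (1+1) * (1+1) = 64; answer 64
Part II: R1 = 64; c = -20; remainder = value at the root: 1*(-20)^4 - 8*(-20)^3 - 3*(-20)^2 - 5*(-20)^1 - 3 = (160000) + (64000) + (-1200) + (100) + (-3) = 222897; answer 222897
Part III: R2 = 222897; w = -22; cross terms: (-5*-35 - 14*-24)=511, (14*-3 - 16*-35)=518, (16*-22 - -40*-3)=-472, (-40*-24 - -5*-22)=850; twice the area = |1407| = 1407; area = 1407/2; answer 1407/2

1407/2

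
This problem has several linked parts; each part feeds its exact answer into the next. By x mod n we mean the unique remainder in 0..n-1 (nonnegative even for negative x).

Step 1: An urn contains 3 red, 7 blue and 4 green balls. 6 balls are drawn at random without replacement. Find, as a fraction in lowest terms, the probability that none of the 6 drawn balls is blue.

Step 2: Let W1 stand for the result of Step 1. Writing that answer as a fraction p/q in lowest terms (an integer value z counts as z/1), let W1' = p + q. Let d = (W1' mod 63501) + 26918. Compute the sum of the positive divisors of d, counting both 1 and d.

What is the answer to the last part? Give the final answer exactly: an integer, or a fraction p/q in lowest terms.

66528

Step 1: total draws C(14,6) = 3003; favorable C(7,6) = 7; P = 1/429; answer 1/429
Step 2: W1 = 1/429; threaded value p + q = 430; d = 27348; 27348 = 2^2 * 3 * 43 * 53; sigma = (1 + 2 + 4) * (1 + 3) * (1 + 43) * (1 + 53) = 7 * 4 * 44 * 54 = 66528; answer 66528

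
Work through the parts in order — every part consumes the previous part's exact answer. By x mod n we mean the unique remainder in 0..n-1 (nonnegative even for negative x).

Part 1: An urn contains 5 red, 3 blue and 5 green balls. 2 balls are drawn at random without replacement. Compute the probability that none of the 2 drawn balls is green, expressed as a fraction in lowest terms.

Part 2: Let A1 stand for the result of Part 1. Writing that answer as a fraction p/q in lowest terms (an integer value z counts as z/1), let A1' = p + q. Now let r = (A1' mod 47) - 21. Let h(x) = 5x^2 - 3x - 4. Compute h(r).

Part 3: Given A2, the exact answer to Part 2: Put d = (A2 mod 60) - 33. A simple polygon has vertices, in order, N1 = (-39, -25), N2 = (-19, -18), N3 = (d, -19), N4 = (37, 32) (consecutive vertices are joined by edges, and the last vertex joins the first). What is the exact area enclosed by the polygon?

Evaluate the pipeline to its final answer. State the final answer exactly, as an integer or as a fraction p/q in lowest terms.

632

Part 1: total draws C(13,2) = 78; favorable C(8,2) = 28; P = 14/39; answer 14/39
Part 2: A1 = 14/39; threaded value p + q = 53; r = -15; 5*(-15)^2 - 3*(-15)^1 - 4 = (1125) + (45) + (-4) = 1166; answer 1166
Part 3: A2 = 1166; d = -7; cross terms: (-39*-18 - -19*-25)=227, (-19*-19 - -7*-18)=235, (-7*32 - 37*-19)=479, (37*-25 - -39*32)=323; twice the area = |1264| = 1264; area = 632; answer 632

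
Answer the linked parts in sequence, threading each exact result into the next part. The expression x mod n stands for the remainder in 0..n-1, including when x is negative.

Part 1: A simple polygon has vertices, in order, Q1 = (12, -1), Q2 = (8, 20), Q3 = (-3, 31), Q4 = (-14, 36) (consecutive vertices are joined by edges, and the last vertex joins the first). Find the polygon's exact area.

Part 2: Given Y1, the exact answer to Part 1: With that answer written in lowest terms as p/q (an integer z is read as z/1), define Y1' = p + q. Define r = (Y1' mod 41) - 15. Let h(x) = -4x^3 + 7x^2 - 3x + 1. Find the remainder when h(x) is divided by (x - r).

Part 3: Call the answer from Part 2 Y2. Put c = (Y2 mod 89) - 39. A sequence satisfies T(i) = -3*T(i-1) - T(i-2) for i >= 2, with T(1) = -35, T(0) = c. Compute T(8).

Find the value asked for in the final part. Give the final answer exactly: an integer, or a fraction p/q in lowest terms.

Part 1: cross terms: (12*20 - 8*-1)=248, (8*31 - -3*20)=308, (-3*36 - -14*31)=326, (-14*-1 - 12*36)=-418; twice the area = |464| = 464; area = 232; answer 232
Part 2: Y1 = 232; threaded value p + q = 233; r = 13; remainder = value at the root: -4*(13)^3 + 7*(13)^2 - 3*(13)^1 + 1 = (-8788) + (1183) + (-39) + (1) = -7643; answer -7643
Part 3: Y2 = -7643; c = -28; T(2) = -3*(-35) - 1*(-28) = 133; iterating: T(2)=133, T(3)=-364, T(4)=959, T(5)=-2513, T(6)=6580, T(7)=-17227, T(8)=45101; answer 45101

45101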